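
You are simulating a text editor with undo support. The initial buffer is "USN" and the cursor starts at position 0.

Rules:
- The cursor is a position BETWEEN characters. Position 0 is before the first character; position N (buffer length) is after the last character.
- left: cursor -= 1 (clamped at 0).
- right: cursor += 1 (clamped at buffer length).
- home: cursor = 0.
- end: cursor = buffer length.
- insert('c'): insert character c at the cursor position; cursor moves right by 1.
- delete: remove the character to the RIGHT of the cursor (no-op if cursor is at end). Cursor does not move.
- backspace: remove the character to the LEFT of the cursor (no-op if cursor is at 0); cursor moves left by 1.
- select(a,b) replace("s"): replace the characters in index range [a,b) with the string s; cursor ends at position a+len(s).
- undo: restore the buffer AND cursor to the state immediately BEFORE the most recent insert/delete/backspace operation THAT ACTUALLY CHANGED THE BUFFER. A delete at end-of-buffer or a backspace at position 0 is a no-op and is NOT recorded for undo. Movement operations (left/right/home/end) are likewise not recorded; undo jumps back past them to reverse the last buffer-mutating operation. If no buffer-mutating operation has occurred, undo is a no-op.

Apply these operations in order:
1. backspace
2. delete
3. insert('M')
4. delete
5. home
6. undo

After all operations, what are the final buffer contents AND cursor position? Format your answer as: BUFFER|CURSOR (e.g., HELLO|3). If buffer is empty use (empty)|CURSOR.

Answer: MSN|1

Derivation:
After op 1 (backspace): buf='USN' cursor=0
After op 2 (delete): buf='SN' cursor=0
After op 3 (insert('M')): buf='MSN' cursor=1
After op 4 (delete): buf='MN' cursor=1
After op 5 (home): buf='MN' cursor=0
After op 6 (undo): buf='MSN' cursor=1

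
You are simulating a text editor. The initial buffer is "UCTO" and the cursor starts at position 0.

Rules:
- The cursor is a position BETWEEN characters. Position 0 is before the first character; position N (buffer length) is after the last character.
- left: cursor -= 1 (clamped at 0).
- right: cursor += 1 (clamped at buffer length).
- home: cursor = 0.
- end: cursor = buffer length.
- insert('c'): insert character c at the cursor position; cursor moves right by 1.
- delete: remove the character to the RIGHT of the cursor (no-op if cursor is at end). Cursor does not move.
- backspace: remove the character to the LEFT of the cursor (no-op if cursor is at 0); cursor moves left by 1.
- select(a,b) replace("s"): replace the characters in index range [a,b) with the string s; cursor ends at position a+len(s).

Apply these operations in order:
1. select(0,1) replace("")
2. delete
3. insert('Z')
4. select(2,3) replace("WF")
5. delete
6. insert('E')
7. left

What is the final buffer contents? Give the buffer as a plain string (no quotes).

After op 1 (select(0,1) replace("")): buf='CTO' cursor=0
After op 2 (delete): buf='TO' cursor=0
After op 3 (insert('Z')): buf='ZTO' cursor=1
After op 4 (select(2,3) replace("WF")): buf='ZTWF' cursor=4
After op 5 (delete): buf='ZTWF' cursor=4
After op 6 (insert('E')): buf='ZTWFE' cursor=5
After op 7 (left): buf='ZTWFE' cursor=4

Answer: ZTWFE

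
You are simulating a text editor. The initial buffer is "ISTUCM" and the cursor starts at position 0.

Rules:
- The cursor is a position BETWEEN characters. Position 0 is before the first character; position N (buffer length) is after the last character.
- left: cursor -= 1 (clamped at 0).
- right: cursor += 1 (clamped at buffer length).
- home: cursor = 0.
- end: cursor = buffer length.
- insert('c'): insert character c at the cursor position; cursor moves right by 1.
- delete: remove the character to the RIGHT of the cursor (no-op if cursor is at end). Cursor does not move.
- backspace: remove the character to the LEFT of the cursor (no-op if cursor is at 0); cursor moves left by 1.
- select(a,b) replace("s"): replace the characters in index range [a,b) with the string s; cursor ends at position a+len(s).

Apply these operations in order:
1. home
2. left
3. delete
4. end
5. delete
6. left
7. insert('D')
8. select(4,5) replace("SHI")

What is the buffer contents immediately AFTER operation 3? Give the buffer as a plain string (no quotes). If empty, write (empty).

Answer: STUCM

Derivation:
After op 1 (home): buf='ISTUCM' cursor=0
After op 2 (left): buf='ISTUCM' cursor=0
After op 3 (delete): buf='STUCM' cursor=0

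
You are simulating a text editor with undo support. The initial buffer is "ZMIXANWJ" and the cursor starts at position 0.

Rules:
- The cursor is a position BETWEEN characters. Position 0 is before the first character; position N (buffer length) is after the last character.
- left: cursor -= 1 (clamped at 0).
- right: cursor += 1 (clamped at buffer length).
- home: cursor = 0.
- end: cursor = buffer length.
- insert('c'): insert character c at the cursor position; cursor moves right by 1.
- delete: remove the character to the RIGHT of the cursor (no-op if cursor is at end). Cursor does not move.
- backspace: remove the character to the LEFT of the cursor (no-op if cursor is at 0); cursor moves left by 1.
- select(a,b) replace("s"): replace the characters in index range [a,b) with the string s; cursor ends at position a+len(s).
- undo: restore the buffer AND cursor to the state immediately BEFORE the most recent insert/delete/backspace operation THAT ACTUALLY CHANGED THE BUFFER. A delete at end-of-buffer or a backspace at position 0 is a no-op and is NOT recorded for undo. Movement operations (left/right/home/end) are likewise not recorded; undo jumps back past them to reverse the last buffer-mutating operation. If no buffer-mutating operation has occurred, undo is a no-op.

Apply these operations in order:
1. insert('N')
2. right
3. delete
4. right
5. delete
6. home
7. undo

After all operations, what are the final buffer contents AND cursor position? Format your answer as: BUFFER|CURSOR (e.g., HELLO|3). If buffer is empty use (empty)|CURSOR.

Answer: NZIXANWJ|3

Derivation:
After op 1 (insert('N')): buf='NZMIXANWJ' cursor=1
After op 2 (right): buf='NZMIXANWJ' cursor=2
After op 3 (delete): buf='NZIXANWJ' cursor=2
After op 4 (right): buf='NZIXANWJ' cursor=3
After op 5 (delete): buf='NZIANWJ' cursor=3
After op 6 (home): buf='NZIANWJ' cursor=0
After op 7 (undo): buf='NZIXANWJ' cursor=3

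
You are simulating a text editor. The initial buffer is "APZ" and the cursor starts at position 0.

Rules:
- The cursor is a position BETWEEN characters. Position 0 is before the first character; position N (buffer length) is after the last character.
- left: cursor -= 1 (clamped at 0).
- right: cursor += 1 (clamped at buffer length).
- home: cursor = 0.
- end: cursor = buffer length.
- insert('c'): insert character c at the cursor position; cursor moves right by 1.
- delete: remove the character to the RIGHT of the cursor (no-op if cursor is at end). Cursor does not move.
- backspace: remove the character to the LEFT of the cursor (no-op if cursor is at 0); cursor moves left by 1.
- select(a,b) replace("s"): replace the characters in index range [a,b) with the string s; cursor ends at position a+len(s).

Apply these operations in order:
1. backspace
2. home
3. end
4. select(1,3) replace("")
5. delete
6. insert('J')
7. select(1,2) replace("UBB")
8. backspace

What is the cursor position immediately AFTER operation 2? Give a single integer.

After op 1 (backspace): buf='APZ' cursor=0
After op 2 (home): buf='APZ' cursor=0

Answer: 0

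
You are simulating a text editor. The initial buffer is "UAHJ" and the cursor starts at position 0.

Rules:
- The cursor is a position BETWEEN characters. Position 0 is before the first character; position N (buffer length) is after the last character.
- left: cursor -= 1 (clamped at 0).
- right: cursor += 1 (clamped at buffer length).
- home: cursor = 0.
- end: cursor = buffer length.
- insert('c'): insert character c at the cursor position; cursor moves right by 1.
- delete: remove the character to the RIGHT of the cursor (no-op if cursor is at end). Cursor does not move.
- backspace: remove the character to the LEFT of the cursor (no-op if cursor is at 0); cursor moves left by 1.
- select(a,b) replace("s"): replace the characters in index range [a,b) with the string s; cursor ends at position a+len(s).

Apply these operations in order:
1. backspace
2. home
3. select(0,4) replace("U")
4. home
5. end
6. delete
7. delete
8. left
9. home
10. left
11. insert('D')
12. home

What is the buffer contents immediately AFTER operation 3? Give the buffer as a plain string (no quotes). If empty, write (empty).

Answer: U

Derivation:
After op 1 (backspace): buf='UAHJ' cursor=0
After op 2 (home): buf='UAHJ' cursor=0
After op 3 (select(0,4) replace("U")): buf='U' cursor=1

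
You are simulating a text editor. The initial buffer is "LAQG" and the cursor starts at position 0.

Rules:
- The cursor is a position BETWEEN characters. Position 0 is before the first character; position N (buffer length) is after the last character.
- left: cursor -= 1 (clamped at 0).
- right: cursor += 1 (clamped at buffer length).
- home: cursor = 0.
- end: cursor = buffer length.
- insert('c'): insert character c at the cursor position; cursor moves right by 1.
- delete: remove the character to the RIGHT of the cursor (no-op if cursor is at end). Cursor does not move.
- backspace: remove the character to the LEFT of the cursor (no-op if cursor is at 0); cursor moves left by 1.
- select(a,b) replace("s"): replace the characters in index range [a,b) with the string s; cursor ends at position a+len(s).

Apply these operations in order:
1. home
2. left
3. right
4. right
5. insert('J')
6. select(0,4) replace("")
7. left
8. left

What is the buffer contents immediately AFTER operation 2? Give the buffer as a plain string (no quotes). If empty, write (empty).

After op 1 (home): buf='LAQG' cursor=0
After op 2 (left): buf='LAQG' cursor=0

Answer: LAQG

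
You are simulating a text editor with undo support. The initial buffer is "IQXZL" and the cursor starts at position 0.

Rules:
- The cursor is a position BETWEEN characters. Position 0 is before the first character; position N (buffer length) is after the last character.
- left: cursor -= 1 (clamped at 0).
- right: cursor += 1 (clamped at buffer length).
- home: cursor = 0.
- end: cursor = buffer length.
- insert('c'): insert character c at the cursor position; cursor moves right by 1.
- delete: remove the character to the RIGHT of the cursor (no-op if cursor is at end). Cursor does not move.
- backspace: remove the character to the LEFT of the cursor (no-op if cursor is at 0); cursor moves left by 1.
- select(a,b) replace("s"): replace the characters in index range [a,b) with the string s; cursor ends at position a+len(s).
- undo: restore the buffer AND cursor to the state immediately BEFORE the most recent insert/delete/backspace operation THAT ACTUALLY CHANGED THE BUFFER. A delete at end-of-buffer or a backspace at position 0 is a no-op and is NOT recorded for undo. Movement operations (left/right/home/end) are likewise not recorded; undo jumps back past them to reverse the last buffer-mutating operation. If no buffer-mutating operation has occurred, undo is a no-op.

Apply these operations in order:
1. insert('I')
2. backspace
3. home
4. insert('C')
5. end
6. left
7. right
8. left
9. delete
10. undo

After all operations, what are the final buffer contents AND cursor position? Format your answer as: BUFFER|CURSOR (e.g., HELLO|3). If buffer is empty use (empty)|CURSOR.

Answer: CIQXZL|5

Derivation:
After op 1 (insert('I')): buf='IIQXZL' cursor=1
After op 2 (backspace): buf='IQXZL' cursor=0
After op 3 (home): buf='IQXZL' cursor=0
After op 4 (insert('C')): buf='CIQXZL' cursor=1
After op 5 (end): buf='CIQXZL' cursor=6
After op 6 (left): buf='CIQXZL' cursor=5
After op 7 (right): buf='CIQXZL' cursor=6
After op 8 (left): buf='CIQXZL' cursor=5
After op 9 (delete): buf='CIQXZ' cursor=5
After op 10 (undo): buf='CIQXZL' cursor=5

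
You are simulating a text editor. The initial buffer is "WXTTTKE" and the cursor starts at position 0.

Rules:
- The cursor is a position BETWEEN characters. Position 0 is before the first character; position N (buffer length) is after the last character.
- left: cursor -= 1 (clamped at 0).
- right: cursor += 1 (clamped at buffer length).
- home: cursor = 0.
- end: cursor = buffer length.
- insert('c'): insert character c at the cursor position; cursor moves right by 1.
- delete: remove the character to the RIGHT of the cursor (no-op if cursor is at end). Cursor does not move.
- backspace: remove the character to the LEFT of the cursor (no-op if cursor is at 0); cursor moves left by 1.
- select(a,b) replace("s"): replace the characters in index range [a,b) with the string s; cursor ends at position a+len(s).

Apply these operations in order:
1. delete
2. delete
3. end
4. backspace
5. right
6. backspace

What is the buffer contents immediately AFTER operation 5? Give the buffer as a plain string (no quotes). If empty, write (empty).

After op 1 (delete): buf='XTTTKE' cursor=0
After op 2 (delete): buf='TTTKE' cursor=0
After op 3 (end): buf='TTTKE' cursor=5
After op 4 (backspace): buf='TTTK' cursor=4
After op 5 (right): buf='TTTK' cursor=4

Answer: TTTK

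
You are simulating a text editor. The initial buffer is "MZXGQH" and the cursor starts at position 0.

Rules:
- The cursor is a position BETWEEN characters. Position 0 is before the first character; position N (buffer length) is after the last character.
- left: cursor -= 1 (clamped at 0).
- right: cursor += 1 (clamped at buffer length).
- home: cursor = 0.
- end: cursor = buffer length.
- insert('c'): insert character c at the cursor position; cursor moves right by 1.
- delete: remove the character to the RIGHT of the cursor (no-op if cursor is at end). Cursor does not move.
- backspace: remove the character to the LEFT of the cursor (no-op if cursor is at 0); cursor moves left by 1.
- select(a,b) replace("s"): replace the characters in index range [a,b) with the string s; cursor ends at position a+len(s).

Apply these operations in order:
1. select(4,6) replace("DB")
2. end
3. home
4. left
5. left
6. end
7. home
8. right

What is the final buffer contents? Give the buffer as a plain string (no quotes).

After op 1 (select(4,6) replace("DB")): buf='MZXGDB' cursor=6
After op 2 (end): buf='MZXGDB' cursor=6
After op 3 (home): buf='MZXGDB' cursor=0
After op 4 (left): buf='MZXGDB' cursor=0
After op 5 (left): buf='MZXGDB' cursor=0
After op 6 (end): buf='MZXGDB' cursor=6
After op 7 (home): buf='MZXGDB' cursor=0
After op 8 (right): buf='MZXGDB' cursor=1

Answer: MZXGDB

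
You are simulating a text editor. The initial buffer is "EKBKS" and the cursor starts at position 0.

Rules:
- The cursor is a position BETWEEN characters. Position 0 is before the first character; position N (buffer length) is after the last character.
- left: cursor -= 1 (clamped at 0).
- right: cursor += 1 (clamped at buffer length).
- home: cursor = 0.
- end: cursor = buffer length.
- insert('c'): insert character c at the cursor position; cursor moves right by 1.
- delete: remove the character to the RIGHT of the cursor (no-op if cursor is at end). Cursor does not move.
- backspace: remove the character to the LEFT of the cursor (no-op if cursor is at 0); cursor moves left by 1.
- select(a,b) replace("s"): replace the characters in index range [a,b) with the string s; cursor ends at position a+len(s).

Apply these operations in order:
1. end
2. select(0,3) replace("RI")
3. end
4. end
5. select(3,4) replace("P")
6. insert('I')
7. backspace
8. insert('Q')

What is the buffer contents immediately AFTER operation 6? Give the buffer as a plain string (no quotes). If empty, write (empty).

Answer: RIKPI

Derivation:
After op 1 (end): buf='EKBKS' cursor=5
After op 2 (select(0,3) replace("RI")): buf='RIKS' cursor=2
After op 3 (end): buf='RIKS' cursor=4
After op 4 (end): buf='RIKS' cursor=4
After op 5 (select(3,4) replace("P")): buf='RIKP' cursor=4
After op 6 (insert('I')): buf='RIKPI' cursor=5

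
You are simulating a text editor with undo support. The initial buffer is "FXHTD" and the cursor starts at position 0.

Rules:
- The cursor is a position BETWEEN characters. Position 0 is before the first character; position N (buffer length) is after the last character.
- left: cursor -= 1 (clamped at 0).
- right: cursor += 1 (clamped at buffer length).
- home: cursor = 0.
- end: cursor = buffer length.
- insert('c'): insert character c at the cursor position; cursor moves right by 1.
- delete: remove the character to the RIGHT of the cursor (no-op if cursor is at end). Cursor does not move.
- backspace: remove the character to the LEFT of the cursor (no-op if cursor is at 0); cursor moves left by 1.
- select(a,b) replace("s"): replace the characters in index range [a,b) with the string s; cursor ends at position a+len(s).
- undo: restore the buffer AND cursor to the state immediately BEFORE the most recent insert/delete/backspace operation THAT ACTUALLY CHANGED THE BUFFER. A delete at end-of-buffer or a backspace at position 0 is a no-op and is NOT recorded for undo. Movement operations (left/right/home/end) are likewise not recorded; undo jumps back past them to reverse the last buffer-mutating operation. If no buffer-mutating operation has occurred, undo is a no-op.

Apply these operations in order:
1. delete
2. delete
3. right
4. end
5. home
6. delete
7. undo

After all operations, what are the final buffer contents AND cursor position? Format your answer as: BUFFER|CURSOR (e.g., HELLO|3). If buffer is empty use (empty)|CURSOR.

After op 1 (delete): buf='XHTD' cursor=0
After op 2 (delete): buf='HTD' cursor=0
After op 3 (right): buf='HTD' cursor=1
After op 4 (end): buf='HTD' cursor=3
After op 5 (home): buf='HTD' cursor=0
After op 6 (delete): buf='TD' cursor=0
After op 7 (undo): buf='HTD' cursor=0

Answer: HTD|0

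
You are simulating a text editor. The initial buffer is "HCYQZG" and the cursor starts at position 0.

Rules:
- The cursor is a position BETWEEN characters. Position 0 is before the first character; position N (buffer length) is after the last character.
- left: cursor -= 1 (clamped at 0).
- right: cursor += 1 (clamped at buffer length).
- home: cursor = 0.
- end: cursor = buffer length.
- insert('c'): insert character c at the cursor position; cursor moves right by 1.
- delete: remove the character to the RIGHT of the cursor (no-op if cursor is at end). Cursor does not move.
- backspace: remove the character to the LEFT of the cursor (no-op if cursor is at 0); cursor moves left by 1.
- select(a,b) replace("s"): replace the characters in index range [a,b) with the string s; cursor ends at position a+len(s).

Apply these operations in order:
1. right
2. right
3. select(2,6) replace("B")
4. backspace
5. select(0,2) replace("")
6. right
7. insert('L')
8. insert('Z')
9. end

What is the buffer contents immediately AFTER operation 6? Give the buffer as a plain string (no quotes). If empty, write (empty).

Answer: (empty)

Derivation:
After op 1 (right): buf='HCYQZG' cursor=1
After op 2 (right): buf='HCYQZG' cursor=2
After op 3 (select(2,6) replace("B")): buf='HCB' cursor=3
After op 4 (backspace): buf='HC' cursor=2
After op 5 (select(0,2) replace("")): buf='(empty)' cursor=0
After op 6 (right): buf='(empty)' cursor=0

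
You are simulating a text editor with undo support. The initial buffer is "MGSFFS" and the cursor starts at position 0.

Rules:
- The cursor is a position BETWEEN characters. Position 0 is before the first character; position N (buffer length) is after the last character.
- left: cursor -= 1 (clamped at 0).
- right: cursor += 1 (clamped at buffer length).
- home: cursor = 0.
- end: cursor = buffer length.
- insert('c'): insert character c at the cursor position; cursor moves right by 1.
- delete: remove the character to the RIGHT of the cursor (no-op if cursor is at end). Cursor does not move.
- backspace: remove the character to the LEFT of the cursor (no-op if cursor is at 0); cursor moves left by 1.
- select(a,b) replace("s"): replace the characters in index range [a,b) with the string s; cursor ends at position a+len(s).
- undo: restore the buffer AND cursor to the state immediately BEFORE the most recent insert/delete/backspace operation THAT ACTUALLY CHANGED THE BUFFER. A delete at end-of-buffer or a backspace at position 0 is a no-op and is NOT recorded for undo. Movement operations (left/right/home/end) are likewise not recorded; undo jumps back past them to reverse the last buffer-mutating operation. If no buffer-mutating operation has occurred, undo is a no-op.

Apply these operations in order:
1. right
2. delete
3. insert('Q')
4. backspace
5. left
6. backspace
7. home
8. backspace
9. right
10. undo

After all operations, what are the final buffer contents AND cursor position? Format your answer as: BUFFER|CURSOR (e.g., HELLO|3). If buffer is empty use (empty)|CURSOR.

Answer: MQSFFS|2

Derivation:
After op 1 (right): buf='MGSFFS' cursor=1
After op 2 (delete): buf='MSFFS' cursor=1
After op 3 (insert('Q')): buf='MQSFFS' cursor=2
After op 4 (backspace): buf='MSFFS' cursor=1
After op 5 (left): buf='MSFFS' cursor=0
After op 6 (backspace): buf='MSFFS' cursor=0
After op 7 (home): buf='MSFFS' cursor=0
After op 8 (backspace): buf='MSFFS' cursor=0
After op 9 (right): buf='MSFFS' cursor=1
After op 10 (undo): buf='MQSFFS' cursor=2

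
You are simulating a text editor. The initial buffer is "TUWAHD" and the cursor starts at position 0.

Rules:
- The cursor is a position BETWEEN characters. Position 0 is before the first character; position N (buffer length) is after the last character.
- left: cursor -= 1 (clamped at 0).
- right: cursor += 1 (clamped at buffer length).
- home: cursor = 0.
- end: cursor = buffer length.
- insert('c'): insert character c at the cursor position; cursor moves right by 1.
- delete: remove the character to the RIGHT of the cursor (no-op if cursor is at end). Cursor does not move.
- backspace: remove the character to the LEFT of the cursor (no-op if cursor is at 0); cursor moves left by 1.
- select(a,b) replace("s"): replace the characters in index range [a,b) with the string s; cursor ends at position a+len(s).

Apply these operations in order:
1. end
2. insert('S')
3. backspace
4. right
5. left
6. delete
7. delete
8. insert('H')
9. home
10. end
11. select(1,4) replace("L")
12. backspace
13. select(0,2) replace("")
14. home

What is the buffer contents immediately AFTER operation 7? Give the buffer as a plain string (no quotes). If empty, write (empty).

After op 1 (end): buf='TUWAHD' cursor=6
After op 2 (insert('S')): buf='TUWAHDS' cursor=7
After op 3 (backspace): buf='TUWAHD' cursor=6
After op 4 (right): buf='TUWAHD' cursor=6
After op 5 (left): buf='TUWAHD' cursor=5
After op 6 (delete): buf='TUWAH' cursor=5
After op 7 (delete): buf='TUWAH' cursor=5

Answer: TUWAH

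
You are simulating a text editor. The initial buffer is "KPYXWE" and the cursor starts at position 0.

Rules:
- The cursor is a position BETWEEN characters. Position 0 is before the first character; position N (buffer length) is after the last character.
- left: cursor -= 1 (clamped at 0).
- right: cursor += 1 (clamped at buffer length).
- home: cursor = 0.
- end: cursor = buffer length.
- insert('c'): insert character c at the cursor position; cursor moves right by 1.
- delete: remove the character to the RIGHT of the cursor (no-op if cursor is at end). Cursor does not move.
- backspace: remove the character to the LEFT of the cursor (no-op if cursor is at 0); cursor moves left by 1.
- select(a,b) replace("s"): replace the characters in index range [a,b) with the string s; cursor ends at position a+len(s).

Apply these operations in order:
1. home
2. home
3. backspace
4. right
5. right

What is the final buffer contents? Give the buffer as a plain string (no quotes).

After op 1 (home): buf='KPYXWE' cursor=0
After op 2 (home): buf='KPYXWE' cursor=0
After op 3 (backspace): buf='KPYXWE' cursor=0
After op 4 (right): buf='KPYXWE' cursor=1
After op 5 (right): buf='KPYXWE' cursor=2

Answer: KPYXWE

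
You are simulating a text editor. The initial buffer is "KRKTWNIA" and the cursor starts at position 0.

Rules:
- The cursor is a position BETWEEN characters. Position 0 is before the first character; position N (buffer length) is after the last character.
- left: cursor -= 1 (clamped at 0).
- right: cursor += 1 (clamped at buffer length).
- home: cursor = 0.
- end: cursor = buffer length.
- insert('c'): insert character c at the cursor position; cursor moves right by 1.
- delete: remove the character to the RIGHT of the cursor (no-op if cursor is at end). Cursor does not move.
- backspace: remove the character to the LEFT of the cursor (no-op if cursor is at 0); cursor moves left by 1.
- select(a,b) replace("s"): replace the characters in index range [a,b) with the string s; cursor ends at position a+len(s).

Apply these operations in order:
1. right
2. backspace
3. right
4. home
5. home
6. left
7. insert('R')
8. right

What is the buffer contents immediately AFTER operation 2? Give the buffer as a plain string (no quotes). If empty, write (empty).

After op 1 (right): buf='KRKTWNIA' cursor=1
After op 2 (backspace): buf='RKTWNIA' cursor=0

Answer: RKTWNIA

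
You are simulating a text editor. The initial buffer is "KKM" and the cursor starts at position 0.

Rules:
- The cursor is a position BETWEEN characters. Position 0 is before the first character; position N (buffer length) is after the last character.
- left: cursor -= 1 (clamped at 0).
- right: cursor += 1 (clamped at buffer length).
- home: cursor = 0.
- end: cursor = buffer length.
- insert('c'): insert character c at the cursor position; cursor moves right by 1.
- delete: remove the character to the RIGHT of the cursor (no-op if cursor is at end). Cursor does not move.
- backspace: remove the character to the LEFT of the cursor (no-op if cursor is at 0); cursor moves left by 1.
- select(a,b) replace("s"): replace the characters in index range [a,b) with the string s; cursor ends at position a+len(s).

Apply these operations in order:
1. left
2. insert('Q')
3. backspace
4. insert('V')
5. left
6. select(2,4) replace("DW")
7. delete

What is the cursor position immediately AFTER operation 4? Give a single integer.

After op 1 (left): buf='KKM' cursor=0
After op 2 (insert('Q')): buf='QKKM' cursor=1
After op 3 (backspace): buf='KKM' cursor=0
After op 4 (insert('V')): buf='VKKM' cursor=1

Answer: 1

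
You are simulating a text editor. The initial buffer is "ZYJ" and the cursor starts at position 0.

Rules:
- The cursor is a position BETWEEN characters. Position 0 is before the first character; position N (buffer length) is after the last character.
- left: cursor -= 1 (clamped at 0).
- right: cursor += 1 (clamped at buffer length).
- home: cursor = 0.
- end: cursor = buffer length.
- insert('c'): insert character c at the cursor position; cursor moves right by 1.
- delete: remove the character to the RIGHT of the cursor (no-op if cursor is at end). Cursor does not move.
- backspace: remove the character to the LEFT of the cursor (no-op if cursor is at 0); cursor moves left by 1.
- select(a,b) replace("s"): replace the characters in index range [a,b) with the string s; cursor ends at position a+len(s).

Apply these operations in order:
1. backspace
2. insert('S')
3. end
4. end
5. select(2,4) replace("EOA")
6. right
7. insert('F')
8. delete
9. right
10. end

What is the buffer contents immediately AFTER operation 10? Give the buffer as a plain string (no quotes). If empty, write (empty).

Answer: SZEOAF

Derivation:
After op 1 (backspace): buf='ZYJ' cursor=0
After op 2 (insert('S')): buf='SZYJ' cursor=1
After op 3 (end): buf='SZYJ' cursor=4
After op 4 (end): buf='SZYJ' cursor=4
After op 5 (select(2,4) replace("EOA")): buf='SZEOA' cursor=5
After op 6 (right): buf='SZEOA' cursor=5
After op 7 (insert('F')): buf='SZEOAF' cursor=6
After op 8 (delete): buf='SZEOAF' cursor=6
After op 9 (right): buf='SZEOAF' cursor=6
After op 10 (end): buf='SZEOAF' cursor=6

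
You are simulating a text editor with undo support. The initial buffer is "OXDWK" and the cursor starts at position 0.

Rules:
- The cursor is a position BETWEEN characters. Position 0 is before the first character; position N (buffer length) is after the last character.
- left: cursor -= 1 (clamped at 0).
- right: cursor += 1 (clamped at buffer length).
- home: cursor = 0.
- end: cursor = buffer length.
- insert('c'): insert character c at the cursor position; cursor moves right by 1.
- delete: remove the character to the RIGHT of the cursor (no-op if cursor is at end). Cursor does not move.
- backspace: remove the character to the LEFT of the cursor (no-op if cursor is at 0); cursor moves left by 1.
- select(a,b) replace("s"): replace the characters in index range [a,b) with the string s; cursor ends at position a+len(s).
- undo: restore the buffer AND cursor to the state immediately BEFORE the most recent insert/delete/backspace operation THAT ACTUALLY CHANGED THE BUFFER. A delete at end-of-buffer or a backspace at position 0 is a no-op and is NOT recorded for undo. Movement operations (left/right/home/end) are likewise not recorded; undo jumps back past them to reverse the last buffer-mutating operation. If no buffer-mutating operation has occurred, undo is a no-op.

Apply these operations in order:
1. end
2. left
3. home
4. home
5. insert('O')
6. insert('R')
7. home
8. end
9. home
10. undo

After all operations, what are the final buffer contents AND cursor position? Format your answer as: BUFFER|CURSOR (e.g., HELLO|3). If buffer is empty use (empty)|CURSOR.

Answer: OOXDWK|1

Derivation:
After op 1 (end): buf='OXDWK' cursor=5
After op 2 (left): buf='OXDWK' cursor=4
After op 3 (home): buf='OXDWK' cursor=0
After op 4 (home): buf='OXDWK' cursor=0
After op 5 (insert('O')): buf='OOXDWK' cursor=1
After op 6 (insert('R')): buf='OROXDWK' cursor=2
After op 7 (home): buf='OROXDWK' cursor=0
After op 8 (end): buf='OROXDWK' cursor=7
After op 9 (home): buf='OROXDWK' cursor=0
After op 10 (undo): buf='OOXDWK' cursor=1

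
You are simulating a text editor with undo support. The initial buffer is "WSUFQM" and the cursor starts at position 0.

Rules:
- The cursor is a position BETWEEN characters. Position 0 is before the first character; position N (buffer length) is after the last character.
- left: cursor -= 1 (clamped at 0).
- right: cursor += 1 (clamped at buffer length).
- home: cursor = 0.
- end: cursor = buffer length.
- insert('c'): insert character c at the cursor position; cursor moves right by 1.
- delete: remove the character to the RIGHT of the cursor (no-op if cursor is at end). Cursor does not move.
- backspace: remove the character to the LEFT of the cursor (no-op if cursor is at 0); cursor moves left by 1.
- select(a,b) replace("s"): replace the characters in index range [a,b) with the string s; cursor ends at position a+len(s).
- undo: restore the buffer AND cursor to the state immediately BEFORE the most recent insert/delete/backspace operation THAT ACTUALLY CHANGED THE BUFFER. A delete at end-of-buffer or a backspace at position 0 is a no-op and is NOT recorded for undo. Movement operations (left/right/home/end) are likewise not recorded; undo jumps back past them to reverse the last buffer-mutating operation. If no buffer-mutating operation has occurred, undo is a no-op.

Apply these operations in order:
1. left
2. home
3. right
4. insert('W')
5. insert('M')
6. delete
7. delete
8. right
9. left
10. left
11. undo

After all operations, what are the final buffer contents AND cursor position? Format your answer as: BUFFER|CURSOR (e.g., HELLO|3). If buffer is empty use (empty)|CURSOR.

Answer: WWMUFQM|3

Derivation:
After op 1 (left): buf='WSUFQM' cursor=0
After op 2 (home): buf='WSUFQM' cursor=0
After op 3 (right): buf='WSUFQM' cursor=1
After op 4 (insert('W')): buf='WWSUFQM' cursor=2
After op 5 (insert('M')): buf='WWMSUFQM' cursor=3
After op 6 (delete): buf='WWMUFQM' cursor=3
After op 7 (delete): buf='WWMFQM' cursor=3
After op 8 (right): buf='WWMFQM' cursor=4
After op 9 (left): buf='WWMFQM' cursor=3
After op 10 (left): buf='WWMFQM' cursor=2
After op 11 (undo): buf='WWMUFQM' cursor=3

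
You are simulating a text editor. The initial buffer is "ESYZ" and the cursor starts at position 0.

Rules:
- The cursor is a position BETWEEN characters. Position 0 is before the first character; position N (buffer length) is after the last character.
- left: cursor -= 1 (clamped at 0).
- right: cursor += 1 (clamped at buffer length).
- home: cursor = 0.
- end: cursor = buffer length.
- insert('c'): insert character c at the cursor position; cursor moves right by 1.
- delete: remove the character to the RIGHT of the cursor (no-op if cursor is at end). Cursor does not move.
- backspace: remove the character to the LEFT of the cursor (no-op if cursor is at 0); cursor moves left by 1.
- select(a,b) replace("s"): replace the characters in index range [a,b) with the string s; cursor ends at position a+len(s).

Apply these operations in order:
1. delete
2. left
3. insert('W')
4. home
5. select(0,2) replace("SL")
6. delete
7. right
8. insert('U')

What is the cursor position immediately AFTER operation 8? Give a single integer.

After op 1 (delete): buf='SYZ' cursor=0
After op 2 (left): buf='SYZ' cursor=0
After op 3 (insert('W')): buf='WSYZ' cursor=1
After op 4 (home): buf='WSYZ' cursor=0
After op 5 (select(0,2) replace("SL")): buf='SLYZ' cursor=2
After op 6 (delete): buf='SLZ' cursor=2
After op 7 (right): buf='SLZ' cursor=3
After op 8 (insert('U')): buf='SLZU' cursor=4

Answer: 4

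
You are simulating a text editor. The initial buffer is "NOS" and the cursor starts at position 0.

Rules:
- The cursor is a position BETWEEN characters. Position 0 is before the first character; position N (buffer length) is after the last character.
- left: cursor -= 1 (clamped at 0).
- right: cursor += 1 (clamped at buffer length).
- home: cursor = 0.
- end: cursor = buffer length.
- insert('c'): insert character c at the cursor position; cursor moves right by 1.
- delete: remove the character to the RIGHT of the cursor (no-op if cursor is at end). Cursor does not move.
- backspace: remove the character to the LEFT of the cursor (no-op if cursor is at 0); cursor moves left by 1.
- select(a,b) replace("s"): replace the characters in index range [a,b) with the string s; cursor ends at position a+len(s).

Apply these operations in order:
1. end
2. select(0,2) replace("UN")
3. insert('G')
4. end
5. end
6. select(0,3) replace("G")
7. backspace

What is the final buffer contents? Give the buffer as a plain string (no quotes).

Answer: S

Derivation:
After op 1 (end): buf='NOS' cursor=3
After op 2 (select(0,2) replace("UN")): buf='UNS' cursor=2
After op 3 (insert('G')): buf='UNGS' cursor=3
After op 4 (end): buf='UNGS' cursor=4
After op 5 (end): buf='UNGS' cursor=4
After op 6 (select(0,3) replace("G")): buf='GS' cursor=1
After op 7 (backspace): buf='S' cursor=0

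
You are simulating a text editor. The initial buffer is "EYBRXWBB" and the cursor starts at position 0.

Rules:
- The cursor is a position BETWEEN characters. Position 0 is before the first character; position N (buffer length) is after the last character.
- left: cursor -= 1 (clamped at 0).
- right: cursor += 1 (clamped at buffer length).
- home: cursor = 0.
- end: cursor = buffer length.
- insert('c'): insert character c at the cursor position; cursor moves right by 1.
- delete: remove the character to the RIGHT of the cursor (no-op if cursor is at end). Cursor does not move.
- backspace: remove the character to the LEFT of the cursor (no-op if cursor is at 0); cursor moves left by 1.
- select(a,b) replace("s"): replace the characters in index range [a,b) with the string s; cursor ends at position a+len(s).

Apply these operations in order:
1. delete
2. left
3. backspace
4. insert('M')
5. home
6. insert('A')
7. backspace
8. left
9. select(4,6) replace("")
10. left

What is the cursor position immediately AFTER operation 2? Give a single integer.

After op 1 (delete): buf='YBRXWBB' cursor=0
After op 2 (left): buf='YBRXWBB' cursor=0

Answer: 0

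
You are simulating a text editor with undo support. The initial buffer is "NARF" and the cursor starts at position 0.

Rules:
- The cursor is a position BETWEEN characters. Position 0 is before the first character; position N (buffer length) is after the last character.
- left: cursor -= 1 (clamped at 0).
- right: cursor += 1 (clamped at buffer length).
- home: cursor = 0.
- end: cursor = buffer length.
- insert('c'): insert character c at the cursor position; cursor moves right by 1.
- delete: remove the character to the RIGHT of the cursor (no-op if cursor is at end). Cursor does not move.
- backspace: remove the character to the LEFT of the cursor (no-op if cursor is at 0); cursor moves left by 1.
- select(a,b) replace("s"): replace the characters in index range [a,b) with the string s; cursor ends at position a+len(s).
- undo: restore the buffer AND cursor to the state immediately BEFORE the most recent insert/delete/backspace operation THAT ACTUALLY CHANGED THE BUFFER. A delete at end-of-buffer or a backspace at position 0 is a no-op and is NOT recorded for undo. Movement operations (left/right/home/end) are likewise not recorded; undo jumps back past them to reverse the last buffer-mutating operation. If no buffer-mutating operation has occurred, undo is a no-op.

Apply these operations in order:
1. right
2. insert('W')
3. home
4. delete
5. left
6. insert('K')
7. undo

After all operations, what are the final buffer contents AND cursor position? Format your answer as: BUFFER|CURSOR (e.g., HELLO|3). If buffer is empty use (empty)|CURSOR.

Answer: WARF|0

Derivation:
After op 1 (right): buf='NARF' cursor=1
After op 2 (insert('W')): buf='NWARF' cursor=2
After op 3 (home): buf='NWARF' cursor=0
After op 4 (delete): buf='WARF' cursor=0
After op 5 (left): buf='WARF' cursor=0
After op 6 (insert('K')): buf='KWARF' cursor=1
After op 7 (undo): buf='WARF' cursor=0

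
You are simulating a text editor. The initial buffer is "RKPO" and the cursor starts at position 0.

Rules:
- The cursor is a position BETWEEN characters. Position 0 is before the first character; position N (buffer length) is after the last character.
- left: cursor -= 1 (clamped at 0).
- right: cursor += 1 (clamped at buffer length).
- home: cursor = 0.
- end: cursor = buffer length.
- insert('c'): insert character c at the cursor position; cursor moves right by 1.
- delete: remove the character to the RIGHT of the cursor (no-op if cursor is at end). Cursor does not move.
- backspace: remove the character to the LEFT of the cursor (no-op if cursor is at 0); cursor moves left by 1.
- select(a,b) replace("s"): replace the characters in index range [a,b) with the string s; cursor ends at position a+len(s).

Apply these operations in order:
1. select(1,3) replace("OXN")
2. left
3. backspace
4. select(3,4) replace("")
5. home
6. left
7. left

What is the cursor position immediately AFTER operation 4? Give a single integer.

After op 1 (select(1,3) replace("OXN")): buf='ROXNO' cursor=4
After op 2 (left): buf='ROXNO' cursor=3
After op 3 (backspace): buf='RONO' cursor=2
After op 4 (select(3,4) replace("")): buf='RON' cursor=3

Answer: 3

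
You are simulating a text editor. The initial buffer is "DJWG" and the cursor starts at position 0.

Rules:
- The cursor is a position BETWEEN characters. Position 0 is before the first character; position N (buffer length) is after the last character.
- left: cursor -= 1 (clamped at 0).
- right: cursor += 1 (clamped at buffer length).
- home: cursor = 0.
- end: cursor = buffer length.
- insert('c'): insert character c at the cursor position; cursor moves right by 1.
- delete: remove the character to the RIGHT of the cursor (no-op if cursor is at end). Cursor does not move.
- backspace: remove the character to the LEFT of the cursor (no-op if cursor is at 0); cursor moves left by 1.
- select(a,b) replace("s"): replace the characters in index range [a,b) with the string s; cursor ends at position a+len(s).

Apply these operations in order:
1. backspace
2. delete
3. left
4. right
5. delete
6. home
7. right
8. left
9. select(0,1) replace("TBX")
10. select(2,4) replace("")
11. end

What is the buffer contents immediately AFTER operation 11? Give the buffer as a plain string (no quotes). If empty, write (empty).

Answer: TB

Derivation:
After op 1 (backspace): buf='DJWG' cursor=0
After op 2 (delete): buf='JWG' cursor=0
After op 3 (left): buf='JWG' cursor=0
After op 4 (right): buf='JWG' cursor=1
After op 5 (delete): buf='JG' cursor=1
After op 6 (home): buf='JG' cursor=0
After op 7 (right): buf='JG' cursor=1
After op 8 (left): buf='JG' cursor=0
After op 9 (select(0,1) replace("TBX")): buf='TBXG' cursor=3
After op 10 (select(2,4) replace("")): buf='TB' cursor=2
After op 11 (end): buf='TB' cursor=2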